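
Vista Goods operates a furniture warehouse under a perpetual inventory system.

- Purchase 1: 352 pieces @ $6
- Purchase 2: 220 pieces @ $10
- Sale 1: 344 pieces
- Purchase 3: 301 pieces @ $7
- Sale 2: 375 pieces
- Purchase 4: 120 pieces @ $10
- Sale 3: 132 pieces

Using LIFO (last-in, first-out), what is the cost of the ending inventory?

Ending inventory = $852

Sale 1 (344) [LIFO — newest first]: 220 @ $10 + 124 @ $6 = $2,944
Sale 2 (375) [LIFO — newest first]: 301 @ $7 + 74 @ $6 = $2,551
Sale 3 (132) [LIFO — newest first]: 120 @ $10 + 12 @ $6 = $1,272
Total COGS = $2,944 + $2,551 + $1,272 = $6,767
Ending inventory: 142 @ $6 = $852
Check: goods available $7,619 = COGS $6,767 + ending $852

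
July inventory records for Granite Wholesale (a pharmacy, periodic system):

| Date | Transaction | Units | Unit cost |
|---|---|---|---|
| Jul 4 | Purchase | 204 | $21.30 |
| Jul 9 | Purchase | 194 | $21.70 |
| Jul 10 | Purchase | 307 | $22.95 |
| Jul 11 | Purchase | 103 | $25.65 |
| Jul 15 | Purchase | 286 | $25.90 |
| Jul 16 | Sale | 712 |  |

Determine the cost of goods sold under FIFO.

Jul 16, 712 sold [FIFO — oldest first]: 204 @ $21.30 + 194 @ $21.70 + 307 @ $22.95 + 7 @ $25.65 = $15,780.20
Ending inventory: 96 @ $25.65 + 286 @ $25.90 = $9,869.80
Check: goods available $25,650.00 = COGS $15,780.20 + ending $9,869.80

COGS = $15,780.20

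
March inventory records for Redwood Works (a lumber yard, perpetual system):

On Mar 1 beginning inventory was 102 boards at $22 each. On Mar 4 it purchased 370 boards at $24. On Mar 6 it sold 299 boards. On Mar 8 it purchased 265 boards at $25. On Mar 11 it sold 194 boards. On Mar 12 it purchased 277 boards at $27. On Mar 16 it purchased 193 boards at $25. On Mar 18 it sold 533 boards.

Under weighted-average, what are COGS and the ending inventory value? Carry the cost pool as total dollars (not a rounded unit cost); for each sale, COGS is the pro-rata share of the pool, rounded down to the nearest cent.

COGS = $25,422.54; ending inventory = $4,630.46

After Mar 1: 102 on hand, pool $2,244.00 (≈ $22.0000 each)
After Mar 4: 472 on hand, pool $11,124.00 (≈ $23.5678 each)
Mar 6, sell 299: 299/472 × $11,124.00 → $7,046.77
After Mar 8: 438 on hand, pool $10,702.23 (≈ $24.4343 each)
Mar 11, sell 194: 194/438 × $10,702.23 → $4,740.25
After Mar 12: 521 on hand, pool $13,440.98 (≈ $25.7984 each)
After Mar 16: 714 on hand, pool $18,265.98 (≈ $25.5826 each)
Mar 18, sell 533: 533/714 × $18,265.98 → $13,635.52
Total COGS = $7,046.77 + $4,740.25 + $13,635.52 = $25,422.54
Ending inventory (cost pool remaining) = $4,630.46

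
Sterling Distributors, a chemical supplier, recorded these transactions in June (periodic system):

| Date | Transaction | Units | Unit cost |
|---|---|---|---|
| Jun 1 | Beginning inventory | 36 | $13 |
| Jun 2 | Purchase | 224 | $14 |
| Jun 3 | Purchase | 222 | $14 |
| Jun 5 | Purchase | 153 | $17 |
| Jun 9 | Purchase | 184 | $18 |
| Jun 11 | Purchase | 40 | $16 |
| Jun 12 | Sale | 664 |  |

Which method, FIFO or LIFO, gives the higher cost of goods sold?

FIFO COGS: 36 @ $13 + 224 @ $14 + 222 @ $14 + 153 @ $17 + 29 @ $18 = $9,835
LIFO COGS: 40 @ $16 + 184 @ $18 + 153 @ $17 + 222 @ $14 + 65 @ $14 = $10,571

LIFO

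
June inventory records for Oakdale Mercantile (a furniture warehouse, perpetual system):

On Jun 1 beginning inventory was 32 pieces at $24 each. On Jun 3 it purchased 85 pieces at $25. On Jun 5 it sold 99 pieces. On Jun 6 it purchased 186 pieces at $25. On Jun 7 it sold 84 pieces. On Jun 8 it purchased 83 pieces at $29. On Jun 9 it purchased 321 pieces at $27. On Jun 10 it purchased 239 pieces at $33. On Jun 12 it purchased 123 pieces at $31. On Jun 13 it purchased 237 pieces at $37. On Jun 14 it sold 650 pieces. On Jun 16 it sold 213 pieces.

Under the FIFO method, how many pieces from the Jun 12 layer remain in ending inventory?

23

Jun 5, 99 sold [FIFO — oldest first]: 32 @ $24 + 67 @ $25 = $2,443
Jun 7, 84 sold [FIFO — oldest first]: 18 @ $25 + 66 @ $25 = $2,100
Jun 14, 650 sold [FIFO — oldest first]: 120 @ $25 + 83 @ $29 + 321 @ $27 + 126 @ $33 = $18,232
Jun 16, 213 sold [FIFO — oldest first]: 113 @ $33 + 100 @ $31 = $6,829
Total COGS = $2,443 + $2,100 + $18,232 + $6,829 = $29,604
Ending inventory: 23 @ $31 + 237 @ $37 = $9,482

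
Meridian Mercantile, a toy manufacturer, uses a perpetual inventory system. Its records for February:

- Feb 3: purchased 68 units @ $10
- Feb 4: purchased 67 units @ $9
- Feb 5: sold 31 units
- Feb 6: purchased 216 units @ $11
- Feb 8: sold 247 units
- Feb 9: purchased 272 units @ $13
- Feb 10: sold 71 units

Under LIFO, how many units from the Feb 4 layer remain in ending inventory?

Feb 5, 31 sold [LIFO — newest first]: 31 @ $9 = $279
Feb 8, 247 sold [LIFO — newest first]: 216 @ $11 + 31 @ $9 = $2,655
Feb 10, 71 sold [LIFO — newest first]: 71 @ $13 = $923
Total COGS = $279 + $2,655 + $923 = $3,857
Ending inventory: 68 @ $10 + 5 @ $9 + 201 @ $13 = $3,338
Check: goods available $7,195 = COGS $3,857 + ending $3,338

5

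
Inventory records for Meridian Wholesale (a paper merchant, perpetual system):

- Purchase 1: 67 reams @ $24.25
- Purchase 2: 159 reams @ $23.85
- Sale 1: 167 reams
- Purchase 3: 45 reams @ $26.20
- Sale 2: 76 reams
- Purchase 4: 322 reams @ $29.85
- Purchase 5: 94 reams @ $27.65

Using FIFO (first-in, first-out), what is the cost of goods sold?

COGS = $5,862.30

Sale 1 (167) [FIFO — oldest first]: 67 @ $24.25 + 100 @ $23.85 = $4,009.75
Sale 2 (76) [FIFO — oldest first]: 59 @ $23.85 + 17 @ $26.20 = $1,852.55
Total COGS = $4,009.75 + $1,852.55 = $5,862.30
Ending inventory: 28 @ $26.20 + 322 @ $29.85 + 94 @ $27.65 = $12,944.40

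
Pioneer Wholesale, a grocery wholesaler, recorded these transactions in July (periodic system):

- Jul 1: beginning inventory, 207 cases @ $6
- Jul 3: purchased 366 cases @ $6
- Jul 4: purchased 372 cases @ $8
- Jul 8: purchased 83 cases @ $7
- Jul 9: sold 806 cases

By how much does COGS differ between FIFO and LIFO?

FIFO COGS: 207 @ $6 + 366 @ $6 + 233 @ $8 = $5,302
LIFO COGS: 83 @ $7 + 372 @ $8 + 351 @ $6 = $5,663
Difference = |$5,302 − $5,663| = $361

$361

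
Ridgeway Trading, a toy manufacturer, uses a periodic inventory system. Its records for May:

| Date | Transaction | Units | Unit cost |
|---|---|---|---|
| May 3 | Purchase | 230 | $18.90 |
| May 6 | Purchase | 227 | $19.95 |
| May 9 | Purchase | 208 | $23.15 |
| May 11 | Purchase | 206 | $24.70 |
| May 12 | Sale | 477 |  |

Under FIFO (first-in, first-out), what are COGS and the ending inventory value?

COGS = $9,338.65; ending inventory = $9,440.40

May 12, 477 sold [FIFO — oldest first]: 230 @ $18.90 + 227 @ $19.95 + 20 @ $23.15 = $9,338.65
Ending inventory: 188 @ $23.15 + 206 @ $24.70 = $9,440.40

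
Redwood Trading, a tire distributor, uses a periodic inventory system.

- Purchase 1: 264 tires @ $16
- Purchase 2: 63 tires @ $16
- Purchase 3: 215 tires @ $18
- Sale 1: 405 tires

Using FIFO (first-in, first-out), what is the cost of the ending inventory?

Ending inventory = $2,466

Sale 1 (405) [FIFO — oldest first]: 264 @ $16 + 63 @ $16 + 78 @ $18 = $6,636
Ending inventory: 137 @ $18 = $2,466
Check: goods available $9,102 = COGS $6,636 + ending $2,466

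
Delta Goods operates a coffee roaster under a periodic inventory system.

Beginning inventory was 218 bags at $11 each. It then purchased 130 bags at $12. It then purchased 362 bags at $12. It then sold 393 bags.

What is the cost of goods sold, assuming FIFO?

Sale 1 (393) [FIFO — oldest first]: 218 @ $11 + 130 @ $12 + 45 @ $12 = $4,498
Ending inventory: 317 @ $12 = $3,804

COGS = $4,498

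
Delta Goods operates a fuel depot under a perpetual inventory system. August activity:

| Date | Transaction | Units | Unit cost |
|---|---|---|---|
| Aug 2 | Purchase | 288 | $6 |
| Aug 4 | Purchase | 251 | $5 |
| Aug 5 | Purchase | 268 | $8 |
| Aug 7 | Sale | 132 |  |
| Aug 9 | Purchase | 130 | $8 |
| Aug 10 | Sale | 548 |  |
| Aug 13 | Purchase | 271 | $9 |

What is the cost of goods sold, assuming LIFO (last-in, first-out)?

Aug 7, 132 sold [LIFO — newest first]: 132 @ $8 = $1,056
Aug 10, 548 sold [LIFO — newest first]: 130 @ $8 + 136 @ $8 + 251 @ $5 + 31 @ $6 = $3,569
Total COGS = $1,056 + $3,569 = $4,625
Ending inventory: 257 @ $6 + 271 @ $9 = $3,981
Check: goods available $8,606 = COGS $4,625 + ending $3,981

COGS = $4,625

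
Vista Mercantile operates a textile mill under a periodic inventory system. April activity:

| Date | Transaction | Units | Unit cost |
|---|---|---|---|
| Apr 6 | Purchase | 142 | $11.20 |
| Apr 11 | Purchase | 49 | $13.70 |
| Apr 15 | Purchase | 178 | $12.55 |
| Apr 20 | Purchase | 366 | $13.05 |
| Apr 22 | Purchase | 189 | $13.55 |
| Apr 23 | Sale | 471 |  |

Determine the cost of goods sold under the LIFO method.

COGS = $6,241.05

Apr 23, 471 sold [LIFO — newest first]: 189 @ $13.55 + 282 @ $13.05 = $6,241.05
Ending inventory: 142 @ $11.20 + 49 @ $13.70 + 178 @ $12.55 + 84 @ $13.05 = $5,591.80
Check: goods available $11,832.85 = COGS $6,241.05 + ending $5,591.80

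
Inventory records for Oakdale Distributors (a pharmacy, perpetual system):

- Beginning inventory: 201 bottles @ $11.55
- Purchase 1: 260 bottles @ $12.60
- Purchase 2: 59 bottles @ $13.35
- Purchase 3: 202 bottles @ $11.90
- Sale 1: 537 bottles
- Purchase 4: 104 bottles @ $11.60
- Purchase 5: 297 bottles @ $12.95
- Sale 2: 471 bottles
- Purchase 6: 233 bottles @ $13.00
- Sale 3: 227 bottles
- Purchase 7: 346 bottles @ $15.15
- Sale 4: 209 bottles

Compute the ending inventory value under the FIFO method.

Ending inventory = $3,908.70

Sale 1 (537) [FIFO — oldest first]: 201 @ $11.55 + 260 @ $12.60 + 59 @ $13.35 + 17 @ $11.90 = $6,587.50
Sale 2 (471) [FIFO — oldest first]: 185 @ $11.90 + 104 @ $11.60 + 182 @ $12.95 = $5,764.80
Sale 3 (227) [FIFO — oldest first]: 115 @ $12.95 + 112 @ $13.00 = $2,945.25
Sale 4 (209) [FIFO — oldest first]: 121 @ $13.00 + 88 @ $15.15 = $2,906.20
Total COGS = $6,587.50 + $5,764.80 + $2,945.25 + $2,906.20 = $18,203.75
Ending inventory: 258 @ $15.15 = $3,908.70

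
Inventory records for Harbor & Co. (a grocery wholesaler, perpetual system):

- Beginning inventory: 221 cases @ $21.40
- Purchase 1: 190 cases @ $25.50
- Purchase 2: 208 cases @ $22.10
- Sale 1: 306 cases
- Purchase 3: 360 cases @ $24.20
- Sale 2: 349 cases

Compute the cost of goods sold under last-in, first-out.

COGS = $15,541.60

Sale 1 (306) [LIFO — newest first]: 208 @ $22.10 + 98 @ $25.50 = $7,095.80
Sale 2 (349) [LIFO — newest first]: 349 @ $24.20 = $8,445.80
Total COGS = $7,095.80 + $8,445.80 = $15,541.60
Ending inventory: 221 @ $21.40 + 92 @ $25.50 + 11 @ $24.20 = $7,341.60
Check: goods available $22,883.20 = COGS $15,541.60 + ending $7,341.60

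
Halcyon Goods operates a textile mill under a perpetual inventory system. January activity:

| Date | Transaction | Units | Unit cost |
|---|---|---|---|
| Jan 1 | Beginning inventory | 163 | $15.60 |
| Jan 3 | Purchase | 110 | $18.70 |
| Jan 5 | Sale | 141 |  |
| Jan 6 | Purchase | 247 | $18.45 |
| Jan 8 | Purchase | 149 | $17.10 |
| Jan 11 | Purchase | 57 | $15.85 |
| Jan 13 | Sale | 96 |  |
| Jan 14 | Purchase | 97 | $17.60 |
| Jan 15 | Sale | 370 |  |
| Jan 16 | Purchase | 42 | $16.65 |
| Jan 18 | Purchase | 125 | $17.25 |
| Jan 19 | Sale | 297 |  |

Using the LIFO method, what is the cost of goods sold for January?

COGS = $15,829.45

Jan 5, 141 sold [LIFO — newest first]: 110 @ $18.70 + 31 @ $15.60 = $2,540.60
Jan 13, 96 sold [LIFO — newest first]: 57 @ $15.85 + 39 @ $17.10 = $1,570.35
Jan 15, 370 sold [LIFO — newest first]: 97 @ $17.60 + 110 @ $17.10 + 163 @ $18.45 = $6,595.55
Jan 19, 297 sold [LIFO — newest first]: 125 @ $17.25 + 42 @ $16.65 + 84 @ $18.45 + 46 @ $15.60 = $5,122.95
Total COGS = $2,540.60 + $1,570.35 + $6,595.55 + $5,122.95 = $15,829.45
Ending inventory: 86 @ $15.60 = $1,341.60
Check: goods available $17,171.05 = COGS $15,829.45 + ending $1,341.60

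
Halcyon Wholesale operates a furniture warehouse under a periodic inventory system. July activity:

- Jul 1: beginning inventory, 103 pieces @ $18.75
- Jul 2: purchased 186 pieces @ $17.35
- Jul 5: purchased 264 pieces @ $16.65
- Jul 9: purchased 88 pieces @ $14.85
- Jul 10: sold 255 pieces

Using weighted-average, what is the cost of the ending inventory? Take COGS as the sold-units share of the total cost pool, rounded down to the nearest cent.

Jul 10, sell 255: 255/641 × $10,860.75 → $4,320.57
Ending inventory (cost pool remaining) = $6,540.18

Ending inventory = $6,540.18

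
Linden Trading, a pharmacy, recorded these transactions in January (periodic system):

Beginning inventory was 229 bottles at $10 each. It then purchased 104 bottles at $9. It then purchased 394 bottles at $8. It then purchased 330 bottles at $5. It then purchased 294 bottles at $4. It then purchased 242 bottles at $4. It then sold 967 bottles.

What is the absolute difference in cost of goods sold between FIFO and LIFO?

FIFO COGS: 229 @ $10 + 104 @ $9 + 394 @ $8 + 240 @ $5 = $7,578
LIFO COGS: 242 @ $4 + 294 @ $4 + 330 @ $5 + 101 @ $8 = $4,602
Difference = |$7,578 − $4,602| = $2,976

$2,976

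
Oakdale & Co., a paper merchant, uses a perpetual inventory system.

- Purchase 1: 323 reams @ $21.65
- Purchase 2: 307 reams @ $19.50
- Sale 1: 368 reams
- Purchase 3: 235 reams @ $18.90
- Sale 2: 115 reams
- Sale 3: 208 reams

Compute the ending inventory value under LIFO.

Sale 1 (368) [LIFO — newest first]: 307 @ $19.50 + 61 @ $21.65 = $7,307.15
Sale 2 (115) [LIFO — newest first]: 115 @ $18.90 = $2,173.50
Sale 3 (208) [LIFO — newest first]: 120 @ $18.90 + 88 @ $21.65 = $4,173.20
Total COGS = $7,307.15 + $2,173.50 + $4,173.20 = $13,653.85
Ending inventory: 174 @ $21.65 = $3,767.10
Check: goods available $17,420.95 = COGS $13,653.85 + ending $3,767.10

Ending inventory = $3,767.10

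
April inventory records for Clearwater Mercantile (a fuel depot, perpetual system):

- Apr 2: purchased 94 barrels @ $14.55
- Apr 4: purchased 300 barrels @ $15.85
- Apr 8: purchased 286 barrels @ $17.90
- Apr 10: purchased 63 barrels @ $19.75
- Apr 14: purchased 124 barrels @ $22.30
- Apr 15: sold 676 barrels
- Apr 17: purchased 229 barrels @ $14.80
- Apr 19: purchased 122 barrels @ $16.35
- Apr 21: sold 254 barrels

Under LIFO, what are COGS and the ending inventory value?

COGS = $16,294.70; ending inventory = $4,340.75

Apr 15, 676 sold [LIFO — newest first]: 124 @ $22.30 + 63 @ $19.75 + 286 @ $17.90 + 203 @ $15.85 = $12,346.40
Apr 21, 254 sold [LIFO — newest first]: 122 @ $16.35 + 132 @ $14.80 = $3,948.30
Total COGS = $12,346.40 + $3,948.30 = $16,294.70
Ending inventory: 94 @ $14.55 + 97 @ $15.85 + 97 @ $14.80 = $4,340.75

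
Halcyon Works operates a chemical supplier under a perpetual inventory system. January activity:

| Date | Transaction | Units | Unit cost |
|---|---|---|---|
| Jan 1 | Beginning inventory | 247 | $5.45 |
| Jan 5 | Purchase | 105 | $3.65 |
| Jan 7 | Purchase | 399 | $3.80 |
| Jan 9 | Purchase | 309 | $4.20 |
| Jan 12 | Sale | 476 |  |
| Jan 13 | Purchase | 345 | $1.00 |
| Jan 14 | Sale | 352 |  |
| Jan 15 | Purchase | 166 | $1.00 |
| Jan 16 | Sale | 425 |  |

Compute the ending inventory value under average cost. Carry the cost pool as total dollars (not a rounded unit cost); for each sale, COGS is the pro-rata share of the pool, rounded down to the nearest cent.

Ending inventory = $828.17

After Jan 1: 247 on hand, pool $1,346.15 (≈ $5.4500 each)
After Jan 5: 352 on hand, pool $1,729.40 (≈ $4.9131 each)
After Jan 7: 751 on hand, pool $3,245.60 (≈ $4.3217 each)
After Jan 9: 1060 on hand, pool $4,543.40 (≈ $4.2862 each)
Jan 12, sell 476: 476/1060 × $4,543.40 → $2,040.24
After Jan 13: 929 on hand, pool $2,848.16 (≈ $3.0658 each)
Jan 14, sell 352: 352/929 × $2,848.16 → $1,079.17
After Jan 15: 743 on hand, pool $1,934.99 (≈ $2.6043 each)
Jan 16, sell 425: 425/743 × $1,934.99 → $1,106.82
Total COGS = $2,040.24 + $1,079.17 + $1,106.82 = $4,226.23
Ending inventory (cost pool remaining) = $828.17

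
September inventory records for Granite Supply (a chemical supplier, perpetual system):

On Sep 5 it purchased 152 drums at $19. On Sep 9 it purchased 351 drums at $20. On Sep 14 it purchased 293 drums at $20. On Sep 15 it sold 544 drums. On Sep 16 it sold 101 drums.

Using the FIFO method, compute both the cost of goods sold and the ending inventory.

Sep 15, 544 sold [FIFO — oldest first]: 152 @ $19 + 351 @ $20 + 41 @ $20 = $10,728
Sep 16, 101 sold [FIFO — oldest first]: 101 @ $20 = $2,020
Total COGS = $10,728 + $2,020 = $12,748
Ending inventory: 151 @ $20 = $3,020

COGS = $12,748; ending inventory = $3,020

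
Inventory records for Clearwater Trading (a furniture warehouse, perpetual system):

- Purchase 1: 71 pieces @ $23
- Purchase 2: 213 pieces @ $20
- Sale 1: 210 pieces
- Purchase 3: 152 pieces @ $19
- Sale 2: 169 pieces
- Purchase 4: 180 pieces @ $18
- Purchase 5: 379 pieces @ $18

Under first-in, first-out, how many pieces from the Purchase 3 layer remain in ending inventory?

Sale 1 (210) [FIFO — oldest first]: 71 @ $23 + 139 @ $20 = $4,413
Sale 2 (169) [FIFO — oldest first]: 74 @ $20 + 95 @ $19 = $3,285
Total COGS = $4,413 + $3,285 = $7,698
Ending inventory: 57 @ $19 + 180 @ $18 + 379 @ $18 = $11,145
Check: goods available $18,843 = COGS $7,698 + ending $11,145

57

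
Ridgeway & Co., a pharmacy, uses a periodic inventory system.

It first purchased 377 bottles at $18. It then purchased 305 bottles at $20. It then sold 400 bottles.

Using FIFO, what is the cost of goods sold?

Sale 1 (400) [FIFO — oldest first]: 377 @ $18 + 23 @ $20 = $7,246
Ending inventory: 282 @ $20 = $5,640
Check: goods available $12,886 = COGS $7,246 + ending $5,640

COGS = $7,246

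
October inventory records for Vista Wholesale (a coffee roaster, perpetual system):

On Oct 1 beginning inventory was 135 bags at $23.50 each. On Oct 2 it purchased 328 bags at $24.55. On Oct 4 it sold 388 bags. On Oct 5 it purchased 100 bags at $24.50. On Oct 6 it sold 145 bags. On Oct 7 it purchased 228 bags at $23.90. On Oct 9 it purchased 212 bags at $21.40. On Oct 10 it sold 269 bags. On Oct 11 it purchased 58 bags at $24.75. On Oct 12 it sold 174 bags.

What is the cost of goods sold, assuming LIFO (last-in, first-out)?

Oct 4, 388 sold [LIFO — newest first]: 328 @ $24.55 + 60 @ $23.50 = $9,462.40
Oct 6, 145 sold [LIFO — newest first]: 100 @ $24.50 + 45 @ $23.50 = $3,507.50
Oct 10, 269 sold [LIFO — newest first]: 212 @ $21.40 + 57 @ $23.90 = $5,899.10
Oct 12, 174 sold [LIFO — newest first]: 58 @ $24.75 + 116 @ $23.90 = $4,207.90
Total COGS = $9,462.40 + $3,507.50 + $5,899.10 + $4,207.90 = $23,076.90
Ending inventory: 30 @ $23.50 + 55 @ $23.90 = $2,019.50

COGS = $23,076.90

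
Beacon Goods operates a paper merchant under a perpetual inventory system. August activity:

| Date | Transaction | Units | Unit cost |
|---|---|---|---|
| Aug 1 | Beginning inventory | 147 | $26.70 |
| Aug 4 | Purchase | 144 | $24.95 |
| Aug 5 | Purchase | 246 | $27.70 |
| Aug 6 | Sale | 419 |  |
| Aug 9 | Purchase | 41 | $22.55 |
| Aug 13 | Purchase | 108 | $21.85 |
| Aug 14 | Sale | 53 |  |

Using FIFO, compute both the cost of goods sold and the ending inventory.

Aug 6, 419 sold [FIFO — oldest first]: 147 @ $26.70 + 144 @ $24.95 + 128 @ $27.70 = $11,063.30
Aug 14, 53 sold [FIFO — oldest first]: 53 @ $27.70 = $1,468.10
Total COGS = $11,063.30 + $1,468.10 = $12,531.40
Ending inventory: 65 @ $27.70 + 41 @ $22.55 + 108 @ $21.85 = $5,084.85
Check: goods available $17,616.25 = COGS $12,531.40 + ending $5,084.85

COGS = $12,531.40; ending inventory = $5,084.85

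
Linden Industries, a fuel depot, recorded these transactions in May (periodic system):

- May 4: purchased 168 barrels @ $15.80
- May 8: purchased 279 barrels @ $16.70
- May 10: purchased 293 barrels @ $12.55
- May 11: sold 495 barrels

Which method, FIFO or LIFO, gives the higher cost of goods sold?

FIFO COGS: 168 @ $15.80 + 279 @ $16.70 + 48 @ $12.55 = $7,916.10
LIFO COGS: 293 @ $12.55 + 202 @ $16.70 = $7,050.55

FIFO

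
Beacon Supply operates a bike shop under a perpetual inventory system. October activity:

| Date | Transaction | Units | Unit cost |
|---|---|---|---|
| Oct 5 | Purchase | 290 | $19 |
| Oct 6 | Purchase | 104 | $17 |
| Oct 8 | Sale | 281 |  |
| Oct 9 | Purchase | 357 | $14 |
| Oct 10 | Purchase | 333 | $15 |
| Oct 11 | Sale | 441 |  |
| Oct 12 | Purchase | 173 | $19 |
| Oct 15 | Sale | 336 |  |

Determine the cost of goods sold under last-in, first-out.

Oct 8, 281 sold [LIFO — newest first]: 104 @ $17 + 177 @ $19 = $5,131
Oct 11, 441 sold [LIFO — newest first]: 333 @ $15 + 108 @ $14 = $6,507
Oct 15, 336 sold [LIFO — newest first]: 173 @ $19 + 163 @ $14 = $5,569
Total COGS = $5,131 + $6,507 + $5,569 = $17,207
Ending inventory: 113 @ $19 + 86 @ $14 = $3,351
Check: goods available $20,558 = COGS $17,207 + ending $3,351

COGS = $17,207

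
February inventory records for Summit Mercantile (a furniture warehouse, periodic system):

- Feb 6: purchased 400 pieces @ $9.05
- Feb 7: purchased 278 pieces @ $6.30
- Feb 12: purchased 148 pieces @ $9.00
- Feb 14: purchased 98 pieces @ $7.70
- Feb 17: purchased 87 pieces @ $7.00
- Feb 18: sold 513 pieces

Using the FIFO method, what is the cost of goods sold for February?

Feb 18, 513 sold [FIFO — oldest first]: 400 @ $9.05 + 113 @ $6.30 = $4,331.90
Ending inventory: 165 @ $6.30 + 148 @ $9.00 + 98 @ $7.70 + 87 @ $7.00 = $3,735.10
Check: goods available $8,067.00 = COGS $4,331.90 + ending $3,735.10

COGS = $4,331.90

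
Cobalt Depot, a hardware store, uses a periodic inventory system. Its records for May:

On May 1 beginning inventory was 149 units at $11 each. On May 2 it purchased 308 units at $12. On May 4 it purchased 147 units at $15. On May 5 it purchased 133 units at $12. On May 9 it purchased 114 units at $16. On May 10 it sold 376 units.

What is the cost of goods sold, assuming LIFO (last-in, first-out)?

COGS = $5,355

May 10, 376 sold [LIFO — newest first]: 114 @ $16 + 133 @ $12 + 129 @ $15 = $5,355
Ending inventory: 149 @ $11 + 308 @ $12 + 18 @ $15 = $5,605
Check: goods available $10,960 = COGS $5,355 + ending $5,605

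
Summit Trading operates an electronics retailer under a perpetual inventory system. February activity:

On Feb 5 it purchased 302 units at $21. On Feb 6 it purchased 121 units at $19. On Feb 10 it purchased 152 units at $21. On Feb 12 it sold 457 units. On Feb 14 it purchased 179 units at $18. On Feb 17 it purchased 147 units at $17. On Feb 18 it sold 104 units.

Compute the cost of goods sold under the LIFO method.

Feb 12, 457 sold [LIFO — newest first]: 152 @ $21 + 121 @ $19 + 184 @ $21 = $9,355
Feb 18, 104 sold [LIFO — newest first]: 104 @ $17 = $1,768
Total COGS = $9,355 + $1,768 = $11,123
Ending inventory: 118 @ $21 + 179 @ $18 + 43 @ $17 = $6,431

COGS = $11,123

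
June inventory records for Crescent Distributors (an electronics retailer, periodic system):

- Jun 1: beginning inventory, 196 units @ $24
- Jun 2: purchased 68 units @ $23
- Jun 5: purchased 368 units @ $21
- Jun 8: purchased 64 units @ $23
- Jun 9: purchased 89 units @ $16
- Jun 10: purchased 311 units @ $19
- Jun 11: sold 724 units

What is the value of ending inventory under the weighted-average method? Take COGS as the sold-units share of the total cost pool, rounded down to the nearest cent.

Ending inventory = $7,739.03

Jun 11, sell 724: 724/1096 × $22,801.00 → $15,061.97
Ending inventory (cost pool remaining) = $7,739.03
Check: goods available $22,801.00 = COGS $15,061.97 + ending $7,739.03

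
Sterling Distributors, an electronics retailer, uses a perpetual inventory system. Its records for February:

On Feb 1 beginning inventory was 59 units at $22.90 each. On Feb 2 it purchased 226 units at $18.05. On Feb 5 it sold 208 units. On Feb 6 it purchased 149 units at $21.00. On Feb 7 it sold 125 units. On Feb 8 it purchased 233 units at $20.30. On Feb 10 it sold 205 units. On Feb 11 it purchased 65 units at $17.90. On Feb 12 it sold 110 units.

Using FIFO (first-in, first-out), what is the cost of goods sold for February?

COGS = $12,903.60

Feb 5, 208 sold [FIFO — oldest first]: 59 @ $22.90 + 149 @ $18.05 = $4,040.55
Feb 7, 125 sold [FIFO — oldest first]: 77 @ $18.05 + 48 @ $21.00 = $2,397.85
Feb 10, 205 sold [FIFO — oldest first]: 101 @ $21.00 + 104 @ $20.30 = $4,232.20
Feb 12, 110 sold [FIFO — oldest first]: 110 @ $20.30 = $2,233.00
Total COGS = $4,040.55 + $2,397.85 + $4,232.20 + $2,233.00 = $12,903.60
Ending inventory: 19 @ $20.30 + 65 @ $17.90 = $1,549.20
Check: goods available $14,452.80 = COGS $12,903.60 + ending $1,549.20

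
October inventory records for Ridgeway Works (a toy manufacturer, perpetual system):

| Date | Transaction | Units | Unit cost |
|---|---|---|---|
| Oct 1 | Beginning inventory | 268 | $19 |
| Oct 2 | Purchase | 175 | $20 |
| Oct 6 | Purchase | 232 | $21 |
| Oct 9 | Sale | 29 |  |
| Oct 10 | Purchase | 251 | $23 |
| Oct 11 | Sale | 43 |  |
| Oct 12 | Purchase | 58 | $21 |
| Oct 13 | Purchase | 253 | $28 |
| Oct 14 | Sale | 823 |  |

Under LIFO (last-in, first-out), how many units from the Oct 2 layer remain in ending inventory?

Oct 9, 29 sold [LIFO — newest first]: 29 @ $21 = $609
Oct 11, 43 sold [LIFO — newest first]: 43 @ $23 = $989
Oct 14, 823 sold [LIFO — newest first]: 253 @ $28 + 58 @ $21 + 208 @ $23 + 203 @ $21 + 101 @ $20 = $19,369
Total COGS = $609 + $989 + $19,369 = $20,967
Ending inventory: 268 @ $19 + 74 @ $20 = $6,572

74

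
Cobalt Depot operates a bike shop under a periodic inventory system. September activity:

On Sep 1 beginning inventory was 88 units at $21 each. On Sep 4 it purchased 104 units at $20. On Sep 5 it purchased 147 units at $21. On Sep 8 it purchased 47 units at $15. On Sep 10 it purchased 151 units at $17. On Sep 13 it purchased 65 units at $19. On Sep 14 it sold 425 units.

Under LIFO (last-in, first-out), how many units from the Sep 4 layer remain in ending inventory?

89

Sep 14, 425 sold [LIFO — newest first]: 65 @ $19 + 151 @ $17 + 47 @ $15 + 147 @ $21 + 15 @ $20 = $7,894
Ending inventory: 88 @ $21 + 89 @ $20 = $3,628
Check: goods available $11,522 = COGS $7,894 + ending $3,628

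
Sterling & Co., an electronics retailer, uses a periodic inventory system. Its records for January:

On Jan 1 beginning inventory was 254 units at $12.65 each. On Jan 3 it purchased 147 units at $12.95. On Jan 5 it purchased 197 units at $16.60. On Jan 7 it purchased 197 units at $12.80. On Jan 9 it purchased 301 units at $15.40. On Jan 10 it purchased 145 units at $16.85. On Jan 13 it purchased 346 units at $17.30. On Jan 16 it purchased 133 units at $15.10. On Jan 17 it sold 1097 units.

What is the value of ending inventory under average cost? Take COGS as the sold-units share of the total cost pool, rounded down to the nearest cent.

Jan 17, sell 1097: 1097/1720 × $25,981.30 → $16,570.63
Ending inventory (cost pool remaining) = $9,410.67

Ending inventory = $9,410.67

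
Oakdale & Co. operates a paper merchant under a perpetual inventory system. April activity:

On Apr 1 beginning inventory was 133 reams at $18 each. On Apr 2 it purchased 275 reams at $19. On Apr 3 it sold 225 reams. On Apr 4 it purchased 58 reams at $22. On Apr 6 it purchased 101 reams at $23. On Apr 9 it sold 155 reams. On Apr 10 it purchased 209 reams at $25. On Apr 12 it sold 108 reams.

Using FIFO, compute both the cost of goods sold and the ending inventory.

Apr 3, 225 sold [FIFO — oldest first]: 133 @ $18 + 92 @ $19 = $4,142
Apr 9, 155 sold [FIFO — oldest first]: 155 @ $19 = $2,945
Apr 12, 108 sold [FIFO — oldest first]: 28 @ $19 + 58 @ $22 + 22 @ $23 = $2,314
Total COGS = $4,142 + $2,945 + $2,314 = $9,401
Ending inventory: 79 @ $23 + 209 @ $25 = $7,042

COGS = $9,401; ending inventory = $7,042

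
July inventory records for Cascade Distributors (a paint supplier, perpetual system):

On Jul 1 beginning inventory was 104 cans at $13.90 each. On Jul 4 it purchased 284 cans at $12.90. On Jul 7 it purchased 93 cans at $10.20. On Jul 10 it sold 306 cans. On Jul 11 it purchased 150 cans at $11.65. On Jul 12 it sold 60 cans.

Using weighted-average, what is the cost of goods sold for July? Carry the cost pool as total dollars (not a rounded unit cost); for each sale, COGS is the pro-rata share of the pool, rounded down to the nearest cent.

After Jul 1: 104 on hand, pool $1,445.60 (≈ $13.9000 each)
After Jul 4: 388 on hand, pool $5,109.20 (≈ $13.1680 each)
After Jul 7: 481 on hand, pool $6,057.80 (≈ $12.5942 each)
Jul 10, sell 306: 306/481 × $6,057.80 → $3,853.81
After Jul 11: 325 on hand, pool $3,951.49 (≈ $12.1584 each)
Jul 12, sell 60: 60/325 × $3,951.49 → $729.50
Total COGS = $3,853.81 + $729.50 = $4,583.31
Ending inventory (cost pool remaining) = $3,221.99

COGS = $4,583.31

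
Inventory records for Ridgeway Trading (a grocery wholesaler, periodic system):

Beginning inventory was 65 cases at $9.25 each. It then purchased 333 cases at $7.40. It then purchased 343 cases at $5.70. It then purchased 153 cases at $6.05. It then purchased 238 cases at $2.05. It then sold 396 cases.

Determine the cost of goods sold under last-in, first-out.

COGS = $1,442.05

Sale 1 (396) [LIFO — newest first]: 238 @ $2.05 + 153 @ $6.05 + 5 @ $5.70 = $1,442.05
Ending inventory: 65 @ $9.25 + 333 @ $7.40 + 338 @ $5.70 = $4,992.05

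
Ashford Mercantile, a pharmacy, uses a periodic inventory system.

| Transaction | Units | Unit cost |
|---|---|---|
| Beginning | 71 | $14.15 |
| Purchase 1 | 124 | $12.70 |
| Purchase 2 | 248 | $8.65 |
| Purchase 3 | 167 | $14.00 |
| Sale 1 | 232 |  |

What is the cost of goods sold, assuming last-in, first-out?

COGS = $2,900.25

Sale 1 (232) [LIFO — newest first]: 167 @ $14.00 + 65 @ $8.65 = $2,900.25
Ending inventory: 71 @ $14.15 + 124 @ $12.70 + 183 @ $8.65 = $4,162.40
Check: goods available $7,062.65 = COGS $2,900.25 + ending $4,162.40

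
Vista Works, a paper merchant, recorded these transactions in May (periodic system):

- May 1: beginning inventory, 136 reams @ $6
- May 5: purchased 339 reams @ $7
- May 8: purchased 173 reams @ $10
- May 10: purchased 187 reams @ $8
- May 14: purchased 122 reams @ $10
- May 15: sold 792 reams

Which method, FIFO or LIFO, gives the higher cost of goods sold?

FIFO COGS: 136 @ $6 + 339 @ $7 + 173 @ $10 + 144 @ $8 = $6,071
LIFO COGS: 122 @ $10 + 187 @ $8 + 173 @ $10 + 310 @ $7 = $6,616

LIFO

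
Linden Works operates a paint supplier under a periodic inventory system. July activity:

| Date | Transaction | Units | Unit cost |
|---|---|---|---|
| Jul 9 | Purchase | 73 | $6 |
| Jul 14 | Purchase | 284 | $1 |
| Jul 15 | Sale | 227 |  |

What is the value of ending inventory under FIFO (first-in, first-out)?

Ending inventory = $130

Jul 15, 227 sold [FIFO — oldest first]: 73 @ $6 + 154 @ $1 = $592
Ending inventory: 130 @ $1 = $130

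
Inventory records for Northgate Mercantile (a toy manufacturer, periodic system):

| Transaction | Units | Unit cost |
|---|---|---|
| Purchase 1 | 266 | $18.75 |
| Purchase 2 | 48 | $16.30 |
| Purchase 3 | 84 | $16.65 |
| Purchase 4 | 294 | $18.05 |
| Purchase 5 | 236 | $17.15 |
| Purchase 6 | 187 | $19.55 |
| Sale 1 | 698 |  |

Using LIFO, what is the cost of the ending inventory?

Ending inventory = $7,511.45

Sale 1 (698) [LIFO — newest first]: 187 @ $19.55 + 236 @ $17.15 + 275 @ $18.05 = $12,667.00
Ending inventory: 266 @ $18.75 + 48 @ $16.30 + 84 @ $16.65 + 19 @ $18.05 = $7,511.45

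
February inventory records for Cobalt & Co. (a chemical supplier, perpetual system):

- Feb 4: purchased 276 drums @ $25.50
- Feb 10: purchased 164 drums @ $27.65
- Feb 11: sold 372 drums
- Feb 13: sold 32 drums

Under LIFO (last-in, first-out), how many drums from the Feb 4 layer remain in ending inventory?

Feb 11, 372 sold [LIFO — newest first]: 164 @ $27.65 + 208 @ $25.50 = $9,838.60
Feb 13, 32 sold [LIFO — newest first]: 32 @ $25.50 = $816.00
Total COGS = $9,838.60 + $816.00 = $10,654.60
Ending inventory: 36 @ $25.50 = $918.00
Check: goods available $11,572.60 = COGS $10,654.60 + ending $918.00

36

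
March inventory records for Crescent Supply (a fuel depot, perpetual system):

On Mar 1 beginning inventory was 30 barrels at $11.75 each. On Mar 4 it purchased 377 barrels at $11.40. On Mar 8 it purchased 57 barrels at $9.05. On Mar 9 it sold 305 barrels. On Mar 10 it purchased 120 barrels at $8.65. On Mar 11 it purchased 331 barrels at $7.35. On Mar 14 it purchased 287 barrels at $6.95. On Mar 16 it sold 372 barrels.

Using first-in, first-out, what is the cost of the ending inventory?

Mar 9, 305 sold [FIFO — oldest first]: 30 @ $11.75 + 275 @ $11.40 = $3,487.50
Mar 16, 372 sold [FIFO — oldest first]: 102 @ $11.40 + 57 @ $9.05 + 120 @ $8.65 + 93 @ $7.35 = $3,400.20
Total COGS = $3,487.50 + $3,400.20 = $6,887.70
Ending inventory: 238 @ $7.35 + 287 @ $6.95 = $3,743.95
Check: goods available $10,631.65 = COGS $6,887.70 + ending $3,743.95

Ending inventory = $3,743.95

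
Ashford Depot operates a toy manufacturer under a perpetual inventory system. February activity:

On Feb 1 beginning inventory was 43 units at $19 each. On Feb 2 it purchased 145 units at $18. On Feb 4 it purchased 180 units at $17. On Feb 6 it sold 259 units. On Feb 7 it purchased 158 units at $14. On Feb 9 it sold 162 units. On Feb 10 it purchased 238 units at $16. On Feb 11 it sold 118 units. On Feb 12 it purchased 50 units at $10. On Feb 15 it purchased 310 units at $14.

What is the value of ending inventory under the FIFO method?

Feb 6, 259 sold [FIFO — oldest first]: 43 @ $19 + 145 @ $18 + 71 @ $17 = $4,634
Feb 9, 162 sold [FIFO — oldest first]: 109 @ $17 + 53 @ $14 = $2,595
Feb 11, 118 sold [FIFO — oldest first]: 105 @ $14 + 13 @ $16 = $1,678
Total COGS = $4,634 + $2,595 + $1,678 = $8,907
Ending inventory: 225 @ $16 + 50 @ $10 + 310 @ $14 = $8,440
Check: goods available $17,347 = COGS $8,907 + ending $8,440

Ending inventory = $8,440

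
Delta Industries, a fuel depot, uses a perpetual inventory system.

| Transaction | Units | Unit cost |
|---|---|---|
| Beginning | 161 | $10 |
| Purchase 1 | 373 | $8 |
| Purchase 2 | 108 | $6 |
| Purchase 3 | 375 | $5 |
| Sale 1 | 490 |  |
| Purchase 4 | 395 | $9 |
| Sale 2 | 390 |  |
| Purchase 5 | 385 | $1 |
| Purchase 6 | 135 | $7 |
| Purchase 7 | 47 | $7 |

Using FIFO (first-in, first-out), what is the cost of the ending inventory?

Sale 1 (490) [FIFO — oldest first]: 161 @ $10 + 329 @ $8 = $4,242
Sale 2 (390) [FIFO — oldest first]: 44 @ $8 + 108 @ $6 + 238 @ $5 = $2,190
Total COGS = $4,242 + $2,190 = $6,432
Ending inventory: 137 @ $5 + 395 @ $9 + 385 @ $1 + 135 @ $7 + 47 @ $7 = $5,899

Ending inventory = $5,899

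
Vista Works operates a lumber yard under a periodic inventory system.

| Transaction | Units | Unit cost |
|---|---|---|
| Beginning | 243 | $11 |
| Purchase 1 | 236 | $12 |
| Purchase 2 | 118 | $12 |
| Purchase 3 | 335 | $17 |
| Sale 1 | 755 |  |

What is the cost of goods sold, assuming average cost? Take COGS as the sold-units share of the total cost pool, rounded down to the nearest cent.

Sale 1, sell 755: 755/932 × $12,616.00 → $10,220.04
Ending inventory (cost pool remaining) = $2,395.96

COGS = $10,220.04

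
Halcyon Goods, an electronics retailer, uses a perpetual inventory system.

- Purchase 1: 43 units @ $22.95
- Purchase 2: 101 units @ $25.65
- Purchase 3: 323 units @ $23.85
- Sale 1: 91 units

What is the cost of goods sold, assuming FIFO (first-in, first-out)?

Sale 1 (91) [FIFO — oldest first]: 43 @ $22.95 + 48 @ $25.65 = $2,218.05
Ending inventory: 53 @ $25.65 + 323 @ $23.85 = $9,063.00

COGS = $2,218.05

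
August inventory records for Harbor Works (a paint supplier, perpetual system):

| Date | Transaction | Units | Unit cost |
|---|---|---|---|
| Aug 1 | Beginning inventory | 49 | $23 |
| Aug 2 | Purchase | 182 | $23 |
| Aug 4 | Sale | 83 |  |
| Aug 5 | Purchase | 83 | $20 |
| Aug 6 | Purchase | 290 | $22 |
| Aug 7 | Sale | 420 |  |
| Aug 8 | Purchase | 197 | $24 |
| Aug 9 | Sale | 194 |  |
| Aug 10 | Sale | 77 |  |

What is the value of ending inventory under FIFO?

Ending inventory = $648

Aug 4, 83 sold [FIFO — oldest first]: 49 @ $23 + 34 @ $23 = $1,909
Aug 7, 420 sold [FIFO — oldest first]: 148 @ $23 + 83 @ $20 + 189 @ $22 = $9,222
Aug 9, 194 sold [FIFO — oldest first]: 101 @ $22 + 93 @ $24 = $4,454
Aug 10, 77 sold [FIFO — oldest first]: 77 @ $24 = $1,848
Total COGS = $1,909 + $9,222 + $4,454 + $1,848 = $17,433
Ending inventory: 27 @ $24 = $648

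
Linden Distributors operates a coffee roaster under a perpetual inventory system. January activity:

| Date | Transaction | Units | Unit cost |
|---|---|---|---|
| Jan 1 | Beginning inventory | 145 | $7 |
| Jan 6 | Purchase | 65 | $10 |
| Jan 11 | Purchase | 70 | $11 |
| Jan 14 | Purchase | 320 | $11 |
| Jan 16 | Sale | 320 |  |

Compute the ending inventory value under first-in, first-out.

Jan 16, 320 sold [FIFO — oldest first]: 145 @ $7 + 65 @ $10 + 70 @ $11 + 40 @ $11 = $2,875
Ending inventory: 280 @ $11 = $3,080
Check: goods available $5,955 = COGS $2,875 + ending $3,080

Ending inventory = $3,080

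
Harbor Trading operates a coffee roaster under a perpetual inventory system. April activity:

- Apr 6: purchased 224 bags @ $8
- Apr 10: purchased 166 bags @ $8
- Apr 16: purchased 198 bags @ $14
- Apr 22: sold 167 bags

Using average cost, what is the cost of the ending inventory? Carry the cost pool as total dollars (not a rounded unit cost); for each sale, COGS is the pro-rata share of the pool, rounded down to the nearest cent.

After Apr 6: 224 on hand, pool $1,792.00 (≈ $8.0000 each)
After Apr 10: 390 on hand, pool $3,120.00 (≈ $8.0000 each)
After Apr 16: 588 on hand, pool $5,892.00 (≈ $10.0204 each)
Apr 22, sell 167: 167/588 × $5,892.00 → $1,673.40
Ending inventory (cost pool remaining) = $4,218.60

Ending inventory = $4,218.60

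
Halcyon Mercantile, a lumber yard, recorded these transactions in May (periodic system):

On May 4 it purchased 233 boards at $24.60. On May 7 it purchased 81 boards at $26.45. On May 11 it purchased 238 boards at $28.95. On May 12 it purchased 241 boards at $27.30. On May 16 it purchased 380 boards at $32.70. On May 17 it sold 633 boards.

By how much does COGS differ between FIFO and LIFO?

FIFO COGS: 233 @ $24.60 + 81 @ $26.45 + 238 @ $28.95 + 81 @ $27.30 = $16,975.65
LIFO COGS: 380 @ $32.70 + 241 @ $27.30 + 12 @ $28.95 = $19,352.70
Difference = |$16,975.65 − $19,352.70| = $2,377.05

$2,377.05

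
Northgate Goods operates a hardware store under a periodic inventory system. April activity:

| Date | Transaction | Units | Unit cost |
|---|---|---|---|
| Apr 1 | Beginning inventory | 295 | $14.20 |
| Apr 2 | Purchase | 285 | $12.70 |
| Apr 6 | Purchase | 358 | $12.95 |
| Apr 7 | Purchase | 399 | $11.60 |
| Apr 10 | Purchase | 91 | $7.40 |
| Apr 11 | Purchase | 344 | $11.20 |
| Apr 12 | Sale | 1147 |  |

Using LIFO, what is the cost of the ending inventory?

Ending inventory = $8,391.25

Apr 12, 1147 sold [LIFO — newest first]: 344 @ $11.20 + 91 @ $7.40 + 399 @ $11.60 + 313 @ $12.95 = $13,207.95
Ending inventory: 295 @ $14.20 + 285 @ $12.70 + 45 @ $12.95 = $8,391.25
Check: goods available $21,599.20 = COGS $13,207.95 + ending $8,391.25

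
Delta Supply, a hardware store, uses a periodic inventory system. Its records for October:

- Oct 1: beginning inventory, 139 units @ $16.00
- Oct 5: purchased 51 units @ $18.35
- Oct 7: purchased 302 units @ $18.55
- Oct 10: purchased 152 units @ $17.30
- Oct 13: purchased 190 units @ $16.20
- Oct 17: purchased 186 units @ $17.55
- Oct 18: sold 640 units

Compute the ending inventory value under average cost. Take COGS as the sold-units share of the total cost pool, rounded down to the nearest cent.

Oct 18, sell 640: 640/1020 × $17,733.85 → $11,127.12
Ending inventory (cost pool remaining) = $6,606.73

Ending inventory = $6,606.73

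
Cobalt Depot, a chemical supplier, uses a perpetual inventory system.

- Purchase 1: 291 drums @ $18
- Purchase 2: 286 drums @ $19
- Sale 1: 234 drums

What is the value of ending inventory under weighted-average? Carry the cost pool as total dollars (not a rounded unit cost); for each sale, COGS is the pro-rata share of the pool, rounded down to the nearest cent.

Ending inventory = $6,344.02

After Purchase 1: 291 on hand, pool $5,238.00 (≈ $18.0000 each)
After Purchase 2: 577 on hand, pool $10,672.00 (≈ $18.4957 each)
Sale 1, sell 234: 234/577 × $10,672.00 → $4,327.98
Ending inventory (cost pool remaining) = $6,344.02
Check: goods available $10,672.00 = COGS $4,327.98 + ending $6,344.02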